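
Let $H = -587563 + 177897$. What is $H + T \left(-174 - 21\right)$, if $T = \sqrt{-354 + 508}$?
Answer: $-409666 - 195 \sqrt{154} \approx -4.1209 \cdot 10^{5}$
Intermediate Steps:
$T = \sqrt{154} \approx 12.41$
$H = -409666$
$H + T \left(-174 - 21\right) = -409666 + \sqrt{154} \left(-174 - 21\right) = -409666 + \sqrt{154} \left(-195\right) = -409666 - 195 \sqrt{154}$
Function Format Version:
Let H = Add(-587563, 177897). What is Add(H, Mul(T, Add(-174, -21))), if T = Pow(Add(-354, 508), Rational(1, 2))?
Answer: Add(-409666, Mul(-195, Pow(154, Rational(1, 2)))) ≈ -4.1209e+5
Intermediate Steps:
T = Pow(154, Rational(1, 2)) ≈ 12.410
H = -409666
Add(H, Mul(T, Add(-174, -21))) = Add(-409666, Mul(Pow(154, Rational(1, 2)), Add(-174, -21))) = Add(-409666, Mul(Pow(154, Rational(1, 2)), -195)) = Add(-409666, Mul(-195, Pow(154, Rational(1, 2))))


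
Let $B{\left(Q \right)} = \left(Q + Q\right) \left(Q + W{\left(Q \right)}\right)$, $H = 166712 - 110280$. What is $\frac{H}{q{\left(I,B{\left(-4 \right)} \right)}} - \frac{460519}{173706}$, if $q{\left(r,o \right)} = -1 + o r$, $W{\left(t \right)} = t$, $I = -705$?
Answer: $- \frac{30581654791}{7837788426} \approx -3.9018$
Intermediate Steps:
$H = 56432$
$B{\left(Q \right)} = 4 Q^{2}$ ($B{\left(Q \right)} = \left(Q + Q\right) \left(Q + Q\right) = 2 Q 2 Q = 4 Q^{2}$)
$\frac{H}{q{\left(I,B{\left(-4 \right)} \right)}} - \frac{460519}{173706} = \frac{56432}{-1 + 4 \left(-4\right)^{2} \left(-705\right)} - \frac{460519}{173706} = \frac{56432}{-1 + 4 \cdot 16 \left(-705\right)} - \frac{460519}{173706} = \frac{56432}{-1 + 64 \left(-705\right)} - \frac{460519}{173706} = \frac{56432}{-1 - 45120} - \frac{460519}{173706} = \frac{56432}{-45121} - \frac{460519}{173706} = 56432 \left(- \frac{1}{45121}\right) - \frac{460519}{173706} = - \frac{56432}{45121} - \frac{460519}{173706} = - \frac{30581654791}{7837788426}$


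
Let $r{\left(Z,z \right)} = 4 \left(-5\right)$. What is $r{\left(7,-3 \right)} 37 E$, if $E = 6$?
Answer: $-4440$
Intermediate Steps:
$r{\left(Z,z \right)} = -20$
$r{\left(7,-3 \right)} 37 E = \left(-20\right) 37 \cdot 6 = \left(-740\right) 6 = -4440$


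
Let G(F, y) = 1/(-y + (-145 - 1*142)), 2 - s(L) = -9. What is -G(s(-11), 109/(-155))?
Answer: 155/44376 ≈ 0.0034929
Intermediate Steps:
s(L) = 11 (s(L) = 2 - 1*(-9) = 2 + 9 = 11)
G(F, y) = 1/(-287 - y) (G(F, y) = 1/(-y + (-145 - 142)) = 1/(-y - 287) = 1/(-287 - y))
-G(s(-11), 109/(-155)) = -(-1)/(287 + 109/(-155)) = -(-1)/(287 + 109*(-1/155)) = -(-1)/(287 - 109/155) = -(-1)/44376/155 = -(-1)*155/44376 = -1*(-155/44376) = 155/44376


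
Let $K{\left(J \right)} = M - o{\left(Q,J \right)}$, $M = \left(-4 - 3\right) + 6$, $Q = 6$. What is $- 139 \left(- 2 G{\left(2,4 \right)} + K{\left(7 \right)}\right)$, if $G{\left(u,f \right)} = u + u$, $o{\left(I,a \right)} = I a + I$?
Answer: $7923$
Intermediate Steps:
$o{\left(I,a \right)} = I + I a$
$G{\left(u,f \right)} = 2 u$
$M = -1$ ($M = -7 + 6 = -1$)
$K{\left(J \right)} = -7 - 6 J$ ($K{\left(J \right)} = -1 - 6 \left(1 + J\right) = -1 - \left(6 + 6 J\right) = -7 - 6 J$)
$- 139 \left(- 2 G{\left(2,4 \right)} + K{\left(7 \right)}\right) = - 139 \left(- 2 \cdot 2 \cdot 2 - 49\right) = - 139 \left(\left(-2\right) 4 - 49\right) = - 139 \left(-8 - 49\right) = \left(-139\right) \left(-57\right) = 7923$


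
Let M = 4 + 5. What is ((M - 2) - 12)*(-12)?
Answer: 60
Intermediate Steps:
M = 9
((M - 2) - 12)*(-12) = ((9 - 2) - 12)*(-12) = (7 - 12)*(-12) = -5*(-12) = 60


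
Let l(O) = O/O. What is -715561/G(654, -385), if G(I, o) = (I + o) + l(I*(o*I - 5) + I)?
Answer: -715561/270 ≈ -2650.2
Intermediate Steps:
l(O) = 1
G(I, o) = 1 + I + o (G(I, o) = (I + o) + 1 = 1 + I + o)
-715561/G(654, -385) = -715561/(1 + 654 - 385) = -715561/270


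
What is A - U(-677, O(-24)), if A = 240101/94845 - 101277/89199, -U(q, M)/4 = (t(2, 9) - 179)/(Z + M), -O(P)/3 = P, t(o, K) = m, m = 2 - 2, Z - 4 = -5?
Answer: -52715402834/6067329495 ≈ -8.6884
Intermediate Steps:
Z = -1 (Z = 4 - 5 = -1)
m = 0
t(o, K) = 0
O(P) = -3*P
U(q, M) = 716/(-1 + M) (U(q, M) = -4*(0 - 179)/(-1 + M) = -(-716)/(-1 + M) = 716/(-1 + M))
A = 119304566/85455345 (A = 240101*(1/94845) - 101277*1/89199 = 240101/94845 - 1023/901 = 119304566/85455345 ≈ 1.3961)
A - U(-677, O(-24)) = 119304566/85455345 - 716/(-1 - 3*(-24)) = 119304566/85455345 - 716/(-1 + 72) = 119304566/85455345 - 716/71 = -52715402834/6067329495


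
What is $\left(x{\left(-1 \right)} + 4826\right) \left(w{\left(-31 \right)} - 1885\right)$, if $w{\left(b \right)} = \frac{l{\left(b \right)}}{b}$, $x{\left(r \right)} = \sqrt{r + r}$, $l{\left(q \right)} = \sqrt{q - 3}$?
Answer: $- \frac{\left(4826 + i \sqrt{2}\right) \left(58435 + i \sqrt{34}\right)}{31} \approx -9.097 \cdot 10^{6} - 3573.5 i$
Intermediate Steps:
$l{\left(q \right)} = \sqrt{-3 + q}$
$x{\left(r \right)} = \sqrt{2} \sqrt{r}$ ($x{\left(r \right)} = \sqrt{2 r} = \sqrt{2} \sqrt{r}$)
$w{\left(b \right)} = \frac{\sqrt{-3 + b}}{b}$
$\left(x{\left(-1 \right)} + 4826\right) \left(w{\left(-31 \right)} - 1885\right) = \left(\sqrt{2} \sqrt{-1} + 4826\right) \left(\frac{\sqrt{-3 - 31}}{-31} - 1885\right) = \left(\sqrt{2} i + 4826\right) \left(- \frac{\sqrt{-34}}{31} - 1885\right) = \left(i \sqrt{2} + 4826\right) \left(- \frac{i \sqrt{34}}{31} - 1885\right) = \left(4826 + i \sqrt{2}\right) \left(- \frac{i \sqrt{34}}{31} - 1885\right) = \left(4826 + i \sqrt{2}\right) \left(-1885 - \frac{i \sqrt{34}}{31}\right) = \left(-1885 - \frac{i \sqrt{34}}{31}\right) \left(4826 + i \sqrt{2}\right)$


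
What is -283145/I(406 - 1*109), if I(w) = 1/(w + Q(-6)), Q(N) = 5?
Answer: -85509790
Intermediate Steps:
I(w) = 1/(5 + w) (I(w) = 1/(w + 5) = 1/(5 + w))
-283145/I(406 - 1*109) = -(116372595 - 30862805) = -283145/(1/(5 + (406 - 109))) = -283145/(1/(5 + 297)) = -283145/(1/302) = -283145/1/302 = -283145*302 = -85509790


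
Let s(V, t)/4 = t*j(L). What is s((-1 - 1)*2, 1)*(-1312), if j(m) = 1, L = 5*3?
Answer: -5248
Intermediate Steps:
L = 15
s(V, t) = 4*t (s(V, t) = 4*(t*1) = 4*t)
s((-1 - 1)*2, 1)*(-1312) = (4*1)*(-1312) = 4*(-1312) = -5248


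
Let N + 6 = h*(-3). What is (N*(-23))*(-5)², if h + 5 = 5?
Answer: 3450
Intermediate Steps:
h = 0 (h = -5 + 5 = 0)
N = -6 (N = -6 + 0*(-3) = -6 + 0 = -6)
(N*(-23))*(-5)² = -6*(-23)*(-5)² = 138*25 = 3450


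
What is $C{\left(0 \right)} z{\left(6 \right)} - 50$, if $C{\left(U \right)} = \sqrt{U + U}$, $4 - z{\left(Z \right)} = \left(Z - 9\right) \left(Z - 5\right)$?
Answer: $-50$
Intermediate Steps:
$z{\left(Z \right)} = 4 - \left(-9 + Z\right) \left(-5 + Z\right)$ ($z{\left(Z \right)} = 4 - \left(Z - 9\right) \left(Z - 5\right) = 4 - \left(-9 + Z\right) \left(-5 + Z\right)$)
$C{\left(U \right)} = \sqrt{2} \sqrt{U}$ ($C{\left(U \right)} = \sqrt{2 U} = \sqrt{2} \sqrt{U}$)
$C{\left(0 \right)} z{\left(6 \right)} - 50 = \sqrt{2} \sqrt{0} \left(-41 - 6^{2} + 14 \cdot 6\right) - 50 = \sqrt{2} \cdot 0 \left(-41 - 36 + 84\right) - 50 = 0 \left(-41 - 36 + 84\right) - 50 = 0 \cdot 7 - 50 = 0 - 50 = -50$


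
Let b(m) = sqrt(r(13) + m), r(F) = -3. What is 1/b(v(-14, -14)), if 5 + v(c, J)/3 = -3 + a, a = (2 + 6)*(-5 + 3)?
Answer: -I*sqrt(3)/15 ≈ -0.11547*I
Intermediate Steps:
a = -16 (a = 8*(-2) = -16)
v(c, J) = -72 (v(c, J) = -15 + 3*(-3 - 16) = -15 + 3*(-19) = -15 - 57 = -72)
b(m) = sqrt(-3 + m)
1/b(v(-14, -14)) = 1/(sqrt(-3 - 72)) = 1/(sqrt(-75)) = 1/(5*I*sqrt(3)) = -I*sqrt(3)/15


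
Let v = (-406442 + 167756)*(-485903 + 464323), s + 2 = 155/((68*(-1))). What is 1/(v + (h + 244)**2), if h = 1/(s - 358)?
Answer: 606883225/3125996875948113384 ≈ 1.9414e-10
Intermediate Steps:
s = -291/68 (s = -2 + 155/((68*(-1))) = -2 + 155/(-68) = -2 + 155*(-1/68) = -2 - 155/68 = -291/68 ≈ -4.2794)
v = 5150843880 (v = -238686*(-21580) = 5150843880)
h = -68/24635 (h = 1/(-291/68 - 358) = 1/(-24635/68) = -68/24635 ≈ -0.0027603)
1/(v + (h + 244)**2) = 1/(5150843880 + (-68/24635 + 244)**2) = 1/(5150843880 + (6010872/24635)**2) = 1/(5150843880 + 36130582200384/606883225) = 1/(3125996875948113384/606883225) = 606883225/3125996875948113384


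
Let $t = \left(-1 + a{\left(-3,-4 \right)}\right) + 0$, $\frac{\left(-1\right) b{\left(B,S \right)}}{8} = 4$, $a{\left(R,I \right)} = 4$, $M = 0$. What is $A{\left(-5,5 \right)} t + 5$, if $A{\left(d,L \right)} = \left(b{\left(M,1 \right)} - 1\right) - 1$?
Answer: $-97$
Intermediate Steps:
$b{\left(B,S \right)} = -32$ ($b{\left(B,S \right)} = \left(-8\right) 4 = -32$)
$A{\left(d,L \right)} = -34$ ($A{\left(d,L \right)} = \left(-32 - 1\right) - 1 = -33 - 1 = -34$)
$t = 3$ ($t = \left(-1 + 4\right) + 0 = 3 + 0 = 3$)
$A{\left(-5,5 \right)} t + 5 = \left(-34\right) 3 + 5 = -102 + 5 = -97$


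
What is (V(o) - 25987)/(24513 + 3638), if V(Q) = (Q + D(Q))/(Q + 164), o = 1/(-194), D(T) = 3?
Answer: -118110832/127946295 ≈ -0.92313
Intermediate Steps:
o = -1/194 ≈ -0.0051546
V(Q) = (3 + Q)/(164 + Q) (V(Q) = (Q + 3)/(Q + 164) = (3 + Q)/(164 + Q))
(V(o) - 25987)/(24513 + 3638) = ((3 - 1/194)/(164 - 1/194) - 25987)/(24513 + 3638) = ((581/194)/(31815/194) - 25987)/28151 = ((194/31815)*(581/194) - 25987)*(1/28151) = (83/4545 - 25987)*(1/28151) = -118110832/4545*1/28151 = -118110832/127946295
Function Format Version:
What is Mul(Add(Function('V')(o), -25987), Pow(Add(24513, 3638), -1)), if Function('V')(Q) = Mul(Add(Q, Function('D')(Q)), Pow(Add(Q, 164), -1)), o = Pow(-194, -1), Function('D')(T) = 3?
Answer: Rational(-118110832, 127946295) ≈ -0.92313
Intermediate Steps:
o = Rational(-1, 194) ≈ -0.0051546
Function('V')(Q) = Mul(Pow(Add(164, Q), -1), Add(3, Q)) (Function('V')(Q) = Mul(Add(Q, 3), Pow(Add(Q, 164), -1)) = Mul(Add(3, Q), Pow(Add(164, Q), -1)) = Mul(Pow(Add(164, Q), -1), Add(3, Q)))
Mul(Add(Function('V')(o), -25987), Pow(Add(24513, 3638), -1)) = Mul(Add(Mul(Pow(Add(164, Rational(-1, 194)), -1), Add(3, Rational(-1, 194))), -25987), Pow(Add(24513, 3638), -1)) = Mul(Add(Mul(Pow(Rational(31815, 194), -1), Rational(581, 194)), -25987), Pow(28151, -1)) = Mul(Add(Mul(Rational(194, 31815), Rational(581, 194)), -25987), Rational(1, 28151)) = Mul(Add(Rational(83, 4545), -25987), Rational(1, 28151)) = Mul(Rational(-118110832, 4545), Rational(1, 28151)) = Rational(-118110832, 127946295)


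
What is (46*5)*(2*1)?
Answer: 460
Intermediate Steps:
(46*5)*(2*1) = 230*2 = 460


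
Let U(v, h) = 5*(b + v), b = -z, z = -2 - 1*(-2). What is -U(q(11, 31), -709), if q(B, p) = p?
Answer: -155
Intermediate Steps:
z = 0 (z = -2 + 2 = 0)
b = 0 (b = -1*0 = 0)
U(v, h) = 5*v (U(v, h) = 5*(0 + v) = 5*v)
-U(q(11, 31), -709) = -5*31 = -1*155 = -155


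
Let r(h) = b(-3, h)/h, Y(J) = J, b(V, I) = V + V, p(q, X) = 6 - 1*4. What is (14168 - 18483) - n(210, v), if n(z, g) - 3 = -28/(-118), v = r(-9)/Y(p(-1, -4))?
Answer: -254776/59 ≈ -4318.2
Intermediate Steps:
p(q, X) = 2 (p(q, X) = 6 - 4 = 2)
b(V, I) = 2*V
r(h) = -6/h (r(h) = (2*(-3))/h = -6/h)
v = ⅓ (v = -6/(-9)/2 = -6*(-⅑)*(½) = (⅔)*(½) = ⅓ ≈ 0.33333)
n(z, g) = 191/59 (n(z, g) = 3 - 28/(-118) = 3 - 28*(-1/118) = 3 + 14/59 = 191/59)
(14168 - 18483) - n(210, v) = (14168 - 18483) - 1*191/59 = -4315 - 191/59 = -254776/59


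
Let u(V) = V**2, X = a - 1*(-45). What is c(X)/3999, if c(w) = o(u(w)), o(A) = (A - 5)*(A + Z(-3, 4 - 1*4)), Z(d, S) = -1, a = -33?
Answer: 19877/3999 ≈ 4.9705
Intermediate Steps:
X = 12 (X = -33 - 1*(-45) = -33 + 45 = 12)
o(A) = (-1 + A)*(-5 + A) (o(A) = (A - 5)*(A - 1) = (-5 + A)*(-1 + A) = (-1 + A)*(-5 + A))
c(w) = 5 + w**4 - 6*w**2 (c(w) = 5 + (w**2)**2 - 6*w**2 = 5 + w**4 - 6*w**2)
c(X)/3999 = (5 + 12**4 - 6*12**2)/3999 = (5 + 20736 - 6*144)*(1/3999) = (5 + 20736 - 864)*(1/3999) = 19877*(1/3999) = 19877/3999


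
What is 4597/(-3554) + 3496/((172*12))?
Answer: 91768/229233 ≈ 0.40033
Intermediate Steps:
4597/(-3554) + 3496/((172*12)) = 4597*(-1/3554) + 3496/2064 = -4597/3554 + 3496*(1/2064) = -4597/3554 + 437/258 = 91768/229233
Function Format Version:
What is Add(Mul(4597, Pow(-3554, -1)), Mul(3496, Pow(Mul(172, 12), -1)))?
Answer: Rational(91768, 229233) ≈ 0.40033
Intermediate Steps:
Add(Mul(4597, Pow(-3554, -1)), Mul(3496, Pow(Mul(172, 12), -1))) = Add(Mul(4597, Rational(-1, 3554)), Mul(3496, Pow(2064, -1))) = Add(Rational(-4597, 3554), Mul(3496, Rational(1, 2064))) = Add(Rational(-4597, 3554), Rational(437, 258)) = Rational(91768, 229233)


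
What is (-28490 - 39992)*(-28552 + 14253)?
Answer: 979224118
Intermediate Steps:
(-28490 - 39992)*(-28552 + 14253) = -68482*(-14299) = 979224118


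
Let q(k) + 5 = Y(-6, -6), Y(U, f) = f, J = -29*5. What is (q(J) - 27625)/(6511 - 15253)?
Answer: 98/31 ≈ 3.1613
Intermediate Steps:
J = -145
q(k) = -11 (q(k) = -5 - 6 = -11)
(q(J) - 27625)/(6511 - 15253) = (-11 - 27625)/(6511 - 15253) = -27636/(-8742) = -27636*(-1/8742) = 98/31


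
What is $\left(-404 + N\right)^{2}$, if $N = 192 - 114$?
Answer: $106276$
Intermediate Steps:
$N = 78$
$\left(-404 + N\right)^{2} = \left(-404 + 78\right)^{2} = \left(-326\right)^{2} = 106276$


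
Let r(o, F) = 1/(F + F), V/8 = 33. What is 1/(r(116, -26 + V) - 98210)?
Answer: -476/46747959 ≈ -1.0182e-5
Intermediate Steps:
V = 264 (V = 8*33 = 264)
r(o, F) = 1/(2*F)
1/(r(116, -26 + V) - 98210) = 1/(1/(2*(-26 + 264)) - 98210) = 1/((1/2)/238 - 98210) = 1/((1/2)*(1/238) - 98210) = 1/(1/476 - 98210) = 1/(-46747959/476) = -476/46747959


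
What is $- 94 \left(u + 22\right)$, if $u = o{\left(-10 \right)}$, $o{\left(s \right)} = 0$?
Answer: $-2068$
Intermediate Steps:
$u = 0$
$- 94 \left(u + 22\right) = - 94 \left(0 + 22\right) = \left(-94\right) 22 = -2068$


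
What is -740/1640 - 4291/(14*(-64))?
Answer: 22765/5248 ≈ 4.3378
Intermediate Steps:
-740/1640 - 4291/(14*(-64)) = -740*1/1640 - 4291/(-896) = -37/82 - 4291*(-1/896) = -37/82 + 613/128 = 22765/5248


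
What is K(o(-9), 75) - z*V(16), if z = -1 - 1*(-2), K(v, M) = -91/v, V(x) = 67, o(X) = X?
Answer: -512/9 ≈ -56.889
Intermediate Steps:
z = 1 (z = -1 + 2 = 1)
K(o(-9), 75) - z*V(16) = -91/(-9) - 67 = -91*(-1/9) - 1*67 = 91/9 - 67 = -512/9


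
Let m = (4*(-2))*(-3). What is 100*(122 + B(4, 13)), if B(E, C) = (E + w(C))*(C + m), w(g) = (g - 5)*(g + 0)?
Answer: 411800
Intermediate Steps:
w(g) = g*(-5 + g) (w(g) = (-5 + g)*g = g*(-5 + g))
m = 24 (m = -8*(-3) = 24)
B(E, C) = (24 + C)*(E + C*(-5 + C)) (B(E, C) = (E + C*(-5 + C))*(C + 24) = (E + C*(-5 + C))*(24 + C) = (24 + C)*(E + C*(-5 + C)))
100*(122 + B(4, 13)) = 100*(122 + (13³ - 120*13 + 19*13² + 24*4 + 13*4)) = 100*(122 + (2197 - 1560 + 19*169 + 96 + 52)) = 100*(122 + (2197 - 1560 + 3211 + 96 + 52)) = 100*(122 + 3996) = 100*4118 = 411800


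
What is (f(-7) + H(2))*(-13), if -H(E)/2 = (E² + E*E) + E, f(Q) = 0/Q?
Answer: 260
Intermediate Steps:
f(Q) = 0
H(E) = -4*E² - 2*E (H(E) = -2*((E² + E*E) + E) = -2*((E² + E²) + E) = -2*(2*E² + E) = -2*(E + 2*E²) = -4*E² - 2*E)
(f(-7) + H(2))*(-13) = (0 - 2*2*(1 + 2*2))*(-13) = (0 - 2*2*(1 + 4))*(-13) = (0 - 2*2*5)*(-13) = (0 - 20)*(-13) = -20*(-13) = 260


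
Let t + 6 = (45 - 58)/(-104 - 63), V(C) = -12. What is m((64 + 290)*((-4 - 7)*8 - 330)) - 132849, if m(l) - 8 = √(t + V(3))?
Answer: -132841 + I*√499831/167 ≈ -1.3284e+5 + 4.2335*I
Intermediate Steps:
t = -989/167 (t = -6 + (45 - 58)/(-104 - 63) = -6 - 13/(-167) = -6 - 13*(-1/167) = -6 + 13/167 = -989/167 ≈ -5.9222)
m(l) = 8 + I*√499831/167 (m(l) = 8 + √(-989/167 - 12) = 8 + √(-2993/167) = 8 + I*√499831/167)
m((64 + 290)*((-4 - 7)*8 - 330)) - 132849 = (8 + I*√499831/167) - 132849 = -132841 + I*√499831/167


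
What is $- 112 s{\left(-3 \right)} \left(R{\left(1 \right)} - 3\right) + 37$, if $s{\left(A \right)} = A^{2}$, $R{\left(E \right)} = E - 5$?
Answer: $7093$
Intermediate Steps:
$R{\left(E \right)} = -5 + E$
$- 112 s{\left(-3 \right)} \left(R{\left(1 \right)} - 3\right) + 37 = - 112 \left(-3\right)^{2} \left(\left(-5 + 1\right) - 3\right) + 37 = - 112 \cdot 9 \left(-4 - 3\right) + 37 = - 112 \cdot 9 \left(-7\right) + 37 = \left(-112\right) \left(-63\right) + 37 = 7056 + 37 = 7093$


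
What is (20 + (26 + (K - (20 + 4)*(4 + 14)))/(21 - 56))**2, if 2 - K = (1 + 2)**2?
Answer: 25281/25 ≈ 1011.2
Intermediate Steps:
K = -7 (K = 2 - (1 + 2)**2 = 2 - 1*3**2 = 2 - 1*9 = 2 - 9 = -7)
(20 + (26 + (K - (20 + 4)*(4 + 14)))/(21 - 56))**2 = (20 + (26 + (-7 - (20 + 4)*(4 + 14)))/(21 - 56))**2 = (20 + (26 + (-7 - 24*18))/(-35))**2 = (20 + (26 + (-7 - 1*432))*(-1/35))**2 = (20 + (26 + (-7 - 432))*(-1/35))**2 = (20 + (26 - 439)*(-1/35))**2 = (20 - 413*(-1/35))**2 = (20 + 59/5)**2 = (159/5)**2 = 25281/25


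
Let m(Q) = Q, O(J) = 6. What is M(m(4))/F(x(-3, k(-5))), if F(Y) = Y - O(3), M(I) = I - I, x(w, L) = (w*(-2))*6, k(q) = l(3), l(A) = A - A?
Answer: 0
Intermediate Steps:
l(A) = 0
k(q) = 0
x(w, L) = -12*w (x(w, L) = -2*w*6 = -12*w)
M(I) = 0
F(Y) = -6 + Y (F(Y) = Y - 1*6 = Y - 6 = -6 + Y)
M(m(4))/F(x(-3, k(-5))) = 0/(-6 - 12*(-3)) = 0/(-6 + 36) = 0/30 = 0*(1/30) = 0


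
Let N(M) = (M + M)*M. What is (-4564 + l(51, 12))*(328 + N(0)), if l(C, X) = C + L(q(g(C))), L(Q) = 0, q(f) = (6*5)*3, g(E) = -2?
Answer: -1480264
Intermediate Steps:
N(M) = 2*M² (N(M) = (2*M)*M = 2*M²)
q(f) = 90 (q(f) = 30*3 = 90)
l(C, X) = C (l(C, X) = C + 0 = C)
(-4564 + l(51, 12))*(328 + N(0)) = (-4564 + 51)*(328 + 2*0²) = -4513*(328 + 2*0) = -4513*(328 + 0) = -4513*328 = -1480264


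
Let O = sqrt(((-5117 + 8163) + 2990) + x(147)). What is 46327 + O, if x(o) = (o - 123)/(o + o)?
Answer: 46327 + 2*sqrt(73942)/7 ≈ 46405.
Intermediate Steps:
x(o) = (-123 + o)/(2*o) (x(o) = (-123 + o)/((2*o)) = (-123 + o)*(1/(2*o)) = (-123 + o)/(2*o))
O = 2*sqrt(73942)/7 (O = sqrt(((-5117 + 8163) + 2990) + (1/2)*(-123 + 147)/147) = sqrt((3046 + 2990) + (1/2)*(1/147)*24) = sqrt(6036 + 4/49) = sqrt(295768/49) = 2*sqrt(73942)/7 ≈ 77.692)
46327 + O = 46327 + 2*sqrt(73942)/7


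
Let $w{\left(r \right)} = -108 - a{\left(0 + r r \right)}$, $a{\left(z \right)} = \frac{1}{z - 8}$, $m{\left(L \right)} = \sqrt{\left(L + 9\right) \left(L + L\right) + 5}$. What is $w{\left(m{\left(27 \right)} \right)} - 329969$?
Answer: $- \frac{640679458}{1941} \approx -3.3008 \cdot 10^{5}$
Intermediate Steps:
$m{\left(L \right)} = \sqrt{5 + 2 L \left(9 + L\right)}$ ($m{\left(L \right)} = \sqrt{\left(9 + L\right) 2 L + 5} = \sqrt{2 L \left(9 + L\right) + 5} = \sqrt{5 + 2 L \left(9 + L\right)}$)
$a{\left(z \right)} = \frac{1}{-8 + z}$
$w{\left(r \right)} = -108 - \frac{1}{-8 + r^{2}}$ ($w{\left(r \right)} = -108 - \frac{1}{-8 + \left(0 + r r\right)} = -108 - \frac{1}{-8 + \left(0 + r^{2}\right)} = -108 - \frac{1}{-8 + r^{2}}$)
$w{\left(m{\left(27 \right)} \right)} - 329969 = \frac{863 - 108 \left(\sqrt{5 + 2 \cdot 27^{2} + 18 \cdot 27}\right)^{2}}{-8 + \left(\sqrt{5 + 2 \cdot 27^{2} + 18 \cdot 27}\right)^{2}} - 329969 = \frac{863 - 108 \left(\sqrt{5 + 2 \cdot 729 + 486}\right)^{2}}{-8 + \left(\sqrt{5 + 2 \cdot 729 + 486}\right)^{2}} - 329969 = \frac{863 - 108 \left(\sqrt{5 + 1458 + 486}\right)^{2}}{-8 + \left(\sqrt{5 + 1458 + 486}\right)^{2}} - 329969 = \frac{863 - 108 \left(\sqrt{1949}\right)^{2}}{-8 + \left(\sqrt{1949}\right)^{2}} - 329969 = \frac{863 - 210492}{-8 + 1949} - 329969 = \frac{863 - 210492}{1941} - 329969 = \frac{1}{1941} \left(-209629\right) - 329969 = - \frac{209629}{1941} - 329969 = - \frac{640679458}{1941}$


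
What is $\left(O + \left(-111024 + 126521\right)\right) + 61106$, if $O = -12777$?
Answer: $63826$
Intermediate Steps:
$\left(O + \left(-111024 + 126521\right)\right) + 61106 = \left(-12777 + \left(-111024 + 126521\right)\right) + 61106 = \left(-12777 + 15497\right) + 61106 = 2720 + 61106 = 63826$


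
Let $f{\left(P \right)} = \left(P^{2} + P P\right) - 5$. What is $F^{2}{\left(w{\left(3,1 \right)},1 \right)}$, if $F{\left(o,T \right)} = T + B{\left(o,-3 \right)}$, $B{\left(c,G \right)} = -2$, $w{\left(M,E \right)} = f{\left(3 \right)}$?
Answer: $1$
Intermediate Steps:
$f{\left(P \right)} = -5 + 2 P^{2}$ ($f{\left(P \right)} = \left(P^{2} + P^{2}\right) - 5 = 2 P^{2} - 5 = -5 + 2 P^{2}$)
$w{\left(M,E \right)} = 13$ ($w{\left(M,E \right)} = -5 + 2 \cdot 3^{2} = -5 + 2 \cdot 9 = -5 + 18 = 13$)
$F{\left(o,T \right)} = -2 + T$ ($F{\left(o,T \right)} = T - 2 = -2 + T$)
$F^{2}{\left(w{\left(3,1 \right)},1 \right)} = \left(-2 + 1\right)^{2} = \left(-1\right)^{2} = 1$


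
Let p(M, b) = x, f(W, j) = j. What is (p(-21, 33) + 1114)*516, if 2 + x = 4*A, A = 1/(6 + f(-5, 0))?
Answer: 574136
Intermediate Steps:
A = ⅙ (A = 1/(6 + 0) = 1/6 = ⅙ ≈ 0.16667)
x = -4/3 (x = -2 + 4*(⅙) = -2 + ⅔ = -4/3 ≈ -1.3333)
p(M, b) = -4/3
(p(-21, 33) + 1114)*516 = (-4/3 + 1114)*516 = (3338/3)*516 = 574136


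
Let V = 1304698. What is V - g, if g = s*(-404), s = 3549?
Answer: 2738494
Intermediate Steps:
g = -1433796 (g = 3549*(-404) = -1433796)
V - g = 1304698 - 1*(-1433796) = 1304698 + 1433796 = 2738494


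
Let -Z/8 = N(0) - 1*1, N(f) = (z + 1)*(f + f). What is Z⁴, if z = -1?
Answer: 4096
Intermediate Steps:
N(f) = 0 (N(f) = (-1 + 1)*(f + f) = 0*(2*f) = 0)
Z = 8 (Z = -8*(0 - 1*1) = -8*(0 - 1) = -8*(-1) = 8)
Z⁴ = 8⁴ = 4096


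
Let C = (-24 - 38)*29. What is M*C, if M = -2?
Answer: 3596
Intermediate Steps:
C = -1798 (C = -62*29 = -1798)
M*C = -2*(-1798) = 3596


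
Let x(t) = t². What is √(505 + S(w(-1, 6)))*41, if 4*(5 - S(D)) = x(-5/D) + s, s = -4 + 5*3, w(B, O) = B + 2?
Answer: 41*√501 ≈ 917.70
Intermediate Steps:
w(B, O) = 2 + B
s = 11 (s = -4 + 15 = 11)
S(D) = 9/4 - 25/(4*D²) (S(D) = 5 - ((-5/D)² + 11)/4 = 5 - (25/D² + 11)/4 = 5 - (11 + 25/D²)/4 = 5 + (-11/4 - 25/(4*D²)) = 9/4 - 25/(4*D²))
√(505 + S(w(-1, 6)))*41 = √(505 + (9/4 - 25/(4*(2 - 1)²)))*41 = √(505 + (9/4 - 25/4/1²))*41 = √(505 + (9/4 - 25/4*1))*41 = √(505 + (9/4 - 25/4))*41 = √(505 - 4)*41 = √501*41 = 41*√501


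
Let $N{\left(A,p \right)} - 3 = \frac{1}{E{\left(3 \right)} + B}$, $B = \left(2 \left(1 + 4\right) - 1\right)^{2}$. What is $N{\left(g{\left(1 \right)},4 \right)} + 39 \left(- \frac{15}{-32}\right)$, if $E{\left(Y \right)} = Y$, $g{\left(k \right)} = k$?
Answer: $\frac{14309}{672} \approx 21.293$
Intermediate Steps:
$B = 81$ ($B = \left(2 \cdot 5 - 1\right)^{2} = \left(10 - 1\right)^{2} = 9^{2} = 81$)
$N{\left(A,p \right)} = \frac{253}{84}$ ($N{\left(A,p \right)} = 3 + \frac{1}{3 + 81} = 3 + \frac{1}{84} = \frac{253}{84}$)
$N{\left(g{\left(1 \right)},4 \right)} + 39 \left(- \frac{15}{-32}\right) = \frac{253}{84} + 39 \left(- \frac{15}{-32}\right) = \frac{253}{84} + 39 \left(\left(-15\right) \left(- \frac{1}{32}\right)\right) = \frac{253}{84} + 39 \cdot \frac{15}{32} = \frac{253}{84} + \frac{585}{32} = \frac{14309}{672}$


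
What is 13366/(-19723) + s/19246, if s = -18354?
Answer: -1899503/1164383 ≈ -1.6313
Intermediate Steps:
13366/(-19723) + s/19246 = 13366/(-19723) - 18354/19246 = 13366*(-1/19723) - 18354*1/19246 = -82/121 - 9177/9623 = -1899503/1164383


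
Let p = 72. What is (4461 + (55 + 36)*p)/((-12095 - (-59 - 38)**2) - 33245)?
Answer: -11013/54749 ≈ -0.20115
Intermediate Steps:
(4461 + (55 + 36)*p)/((-12095 - (-59 - 38)**2) - 33245) = (4461 + (55 + 36)*72)/((-12095 - (-59 - 38)**2) - 33245) = (4461 + 91*72)/((-12095 - 1*(-97)**2) - 33245) = (4461 + 6552)/((-12095 - 1*9409) - 33245) = 11013/((-12095 - 9409) - 33245) = 11013/(-21504 - 33245) = 11013/(-54749) = 11013*(-1/54749) = -11013/54749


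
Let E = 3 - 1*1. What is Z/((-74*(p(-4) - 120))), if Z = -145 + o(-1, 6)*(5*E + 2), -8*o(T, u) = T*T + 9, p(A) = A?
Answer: -20/1147 ≈ -0.017437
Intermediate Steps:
E = 2 (E = 3 - 1 = 2)
o(T, u) = -9/8 - T**2/8 (o(T, u) = -(T*T + 9)/8 = -(T**2 + 9)/8 = -(9 + T**2)/8 = -9/8 - T**2/8)
Z = -160 (Z = -145 + (-9/8 - 1/8*(-1)**2)*(5*2 + 2) = -145 + (-9/8 - 1/8*1)*(10 + 2) = -145 + (-9/8 - 1/8)*12 = -145 - 5/4*12 = -145 - 15 = -160)
Z/((-74*(p(-4) - 120))) = -160*(-1/(74*(-4 - 120))) = -160/((-74*(-124))) = -160/9176 = -160*1/9176 = -20/1147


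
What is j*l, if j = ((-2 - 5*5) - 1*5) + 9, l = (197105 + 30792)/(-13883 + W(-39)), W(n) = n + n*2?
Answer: 5241631/14000 ≈ 374.40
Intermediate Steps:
W(n) = 3*n (W(n) = n + 2*n = 3*n)
l = -227897/14000 (l = (197105 + 30792)/(-13883 + 3*(-39)) = 227897/(-13883 - 117) = 227897/(-14000) = 227897*(-1/14000) = -227897/14000 ≈ -16.278)
j = -23 (j = ((-2 - 25) - 5) + 9 = (-27 - 5) + 9 = -32 + 9 = -23)
j*l = -23*(-227897/14000) = 5241631/14000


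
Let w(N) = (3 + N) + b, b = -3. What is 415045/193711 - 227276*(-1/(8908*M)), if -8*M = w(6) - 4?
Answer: -43101556021/431394397 ≈ -99.912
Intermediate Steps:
w(N) = N (w(N) = (3 + N) - 3 = N)
M = -1/4 (M = -(6 - 4)/8 = -1/8*2 = -1/4 ≈ -0.25000)
415045/193711 - 227276*(-1/(8908*M)) = 415045/193711 - 227276/((-8908*(-1/4))) = 415045*(1/193711) - 227276/2227 = 415045/193711 - 227276*1/2227 = 415045/193711 - 227276/2227 = -43101556021/431394397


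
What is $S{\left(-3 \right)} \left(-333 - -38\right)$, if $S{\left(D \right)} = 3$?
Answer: $-885$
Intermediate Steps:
$S{\left(-3 \right)} \left(-333 - -38\right) = 3 \left(-333 - -38\right) = 3 \left(-333 + 38\right) = 3 \left(-295\right) = -885$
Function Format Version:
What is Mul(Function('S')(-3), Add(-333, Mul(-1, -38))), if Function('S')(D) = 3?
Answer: -885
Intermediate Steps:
Mul(Function('S')(-3), Add(-333, Mul(-1, -38))) = Mul(3, Add(-333, Mul(-1, -38))) = Mul(3, Add(-333, 38)) = Mul(3, -295) = -885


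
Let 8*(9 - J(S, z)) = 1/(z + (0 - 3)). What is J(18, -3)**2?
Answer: 187489/2304 ≈ 81.375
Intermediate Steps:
J(S, z) = 9 - 1/(8*(-3 + z)) (J(S, z) = 9 - 1/(8*(z + (0 - 3))) = 9 - 1/(8*(z - 3)) = 9 - 1/(8*(-3 + z)))
J(18, -3)**2 = ((-217 + 72*(-3))/(8*(-3 - 3)))**2 = ((1/8)*(-217 - 216)/(-6))**2 = ((1/8)*(-1/6)*(-433))**2 = (433/48)**2 = 187489/2304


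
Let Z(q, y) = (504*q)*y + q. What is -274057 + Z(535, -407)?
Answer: -110017002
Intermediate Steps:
Z(q, y) = q + 504*q*y (Z(q, y) = 504*q*y + q = q + 504*q*y)
-274057 + Z(535, -407) = -274057 + 535*(1 + 504*(-407)) = -274057 + 535*(1 - 205128) = -274057 + 535*(-205127) = -274057 - 109742945 = -110017002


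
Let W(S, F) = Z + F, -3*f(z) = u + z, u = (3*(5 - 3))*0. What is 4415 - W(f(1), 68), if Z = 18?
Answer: 4329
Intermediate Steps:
u = 0 (u = (3*2)*0 = 6*0 = 0)
f(z) = -z/3 (f(z) = -(0 + z)/3 = -z/3)
W(S, F) = 18 + F
4415 - W(f(1), 68) = 4415 - (18 + 68) = 4415 - 1*86 = 4415 - 86 = 4329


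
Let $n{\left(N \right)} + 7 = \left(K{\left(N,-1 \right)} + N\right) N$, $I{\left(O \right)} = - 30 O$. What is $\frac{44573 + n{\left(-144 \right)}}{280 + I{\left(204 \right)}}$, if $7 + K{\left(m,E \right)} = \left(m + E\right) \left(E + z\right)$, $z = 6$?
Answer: $- \frac{17071}{584} \approx -29.231$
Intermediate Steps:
$K{\left(m,E \right)} = -7 + \left(6 + E\right) \left(E + m\right)$ ($K{\left(m,E \right)} = -7 + \left(m + E\right) \left(E + 6\right) = -7 + \left(E + m\right) \left(6 + E\right) = -7 + \left(6 + E\right) \left(E + m\right)$)
$n{\left(N \right)} = -7 + N \left(-12 + 6 N\right)$ ($n{\left(N \right)} = -7 + \left(\left(-7 + \left(-1\right)^{2} + 6 \left(-1\right) + 6 N - N\right) + N\right) N = -7 + \left(\left(-7 + 1 - 6 + 6 N - N\right) + N\right) N = -7 + \left(\left(-12 + 5 N\right) + N\right) N = -7 + \left(-12 + 6 N\right) N = -7 + N \left(-12 + 6 N\right)$)
$\frac{44573 + n{\left(-144 \right)}}{280 + I{\left(204 \right)}} = \frac{44573 - \left(-1721 - 124416\right)}{280 - 6120} = \frac{44573 + \left(-7 + 1728 + 6 \cdot 20736\right)}{280 - 6120} = \frac{44573 + \left(-7 + 1728 + 124416\right)}{-5840} = \left(44573 + 126137\right) \left(- \frac{1}{5840}\right) = 170710 \left(- \frac{1}{5840}\right) = - \frac{17071}{584}$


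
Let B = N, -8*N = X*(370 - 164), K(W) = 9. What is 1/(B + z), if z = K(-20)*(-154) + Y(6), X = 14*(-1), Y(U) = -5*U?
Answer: -2/2111 ≈ -0.00094742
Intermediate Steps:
X = -14
N = 721/2 (N = -(-7)*(370 - 164)/4 = -(-7)*206/4 = -⅛*(-2884) = 721/2 ≈ 360.50)
z = -1416 (z = 9*(-154) - 5*6 = -1386 - 30 = -1416)
B = 721/2 ≈ 360.50
1/(B + z) = 1/(721/2 - 1416) = 1/(-2111/2) = -2/2111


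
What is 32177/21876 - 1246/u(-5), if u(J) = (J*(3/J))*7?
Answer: -421933/7292 ≈ -57.862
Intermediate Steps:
u(J) = 21 (u(J) = 3*7 = 21)
32177/21876 - 1246/u(-5) = 32177/21876 - 1246/21 = 32177*(1/21876) - 1246*1/21 = 32177/21876 - 178/3 = -421933/7292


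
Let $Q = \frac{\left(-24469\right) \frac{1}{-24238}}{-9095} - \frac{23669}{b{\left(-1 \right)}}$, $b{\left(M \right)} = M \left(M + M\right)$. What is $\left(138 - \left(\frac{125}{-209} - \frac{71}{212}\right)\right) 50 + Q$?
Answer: $- \frac{11935470845337703}{2441864944970} \approx -4887.9$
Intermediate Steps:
$b{\left(M \right)} = 2 M^{2}$ ($b{\left(M \right)} = M 2 M = 2 M^{2}$)
$Q = - \frac{1304425880757}{110222305}$ ($Q = \frac{\left(-24469\right) \frac{1}{-24238}}{-9095} - \frac{23669}{2 \left(-1\right)^{2}} = \left(-24469\right) \left(- \frac{1}{24238}\right) \left(- \frac{1}{9095}\right) - \frac{23669}{2 \cdot 1} = \frac{24469}{24238} \left(- \frac{1}{9095}\right) - \frac{23669}{2} = - \frac{24469}{220444610} - \frac{23669}{2} = - \frac{1304425880757}{110222305} \approx -11835.0$)
$\left(138 - \left(\frac{125}{-209} - \frac{71}{212}\right)\right) 50 + Q = \left(138 - \left(\frac{125}{-209} - \frac{71}{212}\right)\right) 50 - \frac{1304425880757}{110222305} = \left(138 - \left(125 \left(- \frac{1}{209}\right) - \frac{71}{212}\right)\right) 50 - \frac{1304425880757}{110222305} = \left(138 - \left(- \frac{125}{209} - \frac{71}{212}\right)\right) 50 - \frac{1304425880757}{110222305} = \left(138 - - \frac{41339}{44308}\right) 50 - \frac{1304425880757}{110222305} = \left(138 + \frac{41339}{44308}\right) 50 - \frac{1304425880757}{110222305} = \frac{6155843}{44308} \cdot 50 - \frac{1304425880757}{110222305} = \frac{153896075}{22154} - \frac{1304425880757}{110222305} = - \frac{11935470845337703}{2441864944970}$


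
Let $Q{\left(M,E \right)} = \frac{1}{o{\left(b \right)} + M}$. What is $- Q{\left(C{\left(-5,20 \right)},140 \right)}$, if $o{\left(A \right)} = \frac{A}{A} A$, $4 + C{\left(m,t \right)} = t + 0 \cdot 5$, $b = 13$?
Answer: $- \frac{1}{29} \approx -0.034483$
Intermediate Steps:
$C{\left(m,t \right)} = -4 + t$ ($C{\left(m,t \right)} = -4 + \left(t + 0 \cdot 5\right) = -4 + \left(t + 0\right) = -4 + t$)
$o{\left(A \right)} = A$ ($o{\left(A \right)} = 1 A = A$)
$Q{\left(M,E \right)} = \frac{1}{13 + M}$
$- Q{\left(C{\left(-5,20 \right)},140 \right)} = - \frac{1}{13 + \left(-4 + 20\right)} = - \frac{1}{13 + 16} = - \frac{1}{29}$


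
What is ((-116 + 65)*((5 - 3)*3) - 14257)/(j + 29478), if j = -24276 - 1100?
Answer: -14563/4102 ≈ -3.5502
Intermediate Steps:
j = -25376
((-116 + 65)*((5 - 3)*3) - 14257)/(j + 29478) = ((-116 + 65)*((5 - 3)*3) - 14257)/(-25376 + 29478) = (-102*3 - 14257)/4102 = (-51*6 - 14257)*(1/4102) = (-306 - 14257)*(1/4102) = -14563*1/4102 = -14563/4102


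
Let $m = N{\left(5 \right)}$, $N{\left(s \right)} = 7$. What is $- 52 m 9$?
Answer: $-3276$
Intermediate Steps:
$m = 7$
$- 52 m 9 = \left(-52\right) 7 \cdot 9 = \left(-364\right) 9 = -3276$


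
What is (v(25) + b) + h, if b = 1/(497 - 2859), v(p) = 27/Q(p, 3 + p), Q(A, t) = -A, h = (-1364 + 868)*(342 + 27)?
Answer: -10807630999/59050 ≈ -1.8303e+5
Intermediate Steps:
h = -183024 (h = -496*369 = -183024)
v(p) = -27/p (v(p) = 27/((-p)) = 27*(-1/p) = -27/p)
b = -1/2362 (b = 1/(-2362) = -1/2362 ≈ -0.00042337)
(v(25) + b) + h = (-27/25 - 1/2362) - 183024 = -63799/59050 - 183024 = -10807630999/59050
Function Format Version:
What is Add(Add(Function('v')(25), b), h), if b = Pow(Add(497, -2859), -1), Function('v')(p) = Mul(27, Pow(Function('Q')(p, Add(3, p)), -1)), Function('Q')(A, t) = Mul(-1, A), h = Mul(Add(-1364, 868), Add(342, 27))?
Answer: Rational(-10807630999, 59050) ≈ -1.8303e+5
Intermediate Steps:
h = -183024 (h = Mul(-496, 369) = -183024)
Function('v')(p) = Mul(-27, Pow(p, -1)) (Function('v')(p) = Mul(27, Pow(Mul(-1, p), -1)) = Mul(27, Mul(-1, Pow(p, -1))) = Mul(-27, Pow(p, -1)))
b = Rational(-1, 2362) (b = Pow(-2362, -1) = Rational(-1, 2362) ≈ -0.00042337)
Add(Add(Function('v')(25), b), h) = Add(Add(Mul(-27, Pow(25, -1)), Rational(-1, 2362)), -183024) = Add(Add(Mul(-27, Rational(1, 25)), Rational(-1, 2362)), -183024) = Add(Add(Rational(-27, 25), Rational(-1, 2362)), -183024) = Add(Rational(-63799, 59050), -183024) = Rational(-10807630999, 59050)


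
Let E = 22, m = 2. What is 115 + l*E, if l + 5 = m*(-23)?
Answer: -1007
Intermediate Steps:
l = -51 (l = -5 + 2*(-23) = -5 - 46 = -51)
115 + l*E = 115 - 51*22 = 115 - 1122 = -1007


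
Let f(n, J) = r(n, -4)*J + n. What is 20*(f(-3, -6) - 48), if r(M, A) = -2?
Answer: -780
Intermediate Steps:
f(n, J) = n - 2*J (f(n, J) = -2*J + n = n - 2*J)
20*(f(-3, -6) - 48) = 20*((-3 - 2*(-6)) - 48) = 20*((-3 + 12) - 48) = 20*(9 - 48) = 20*(-39) = -780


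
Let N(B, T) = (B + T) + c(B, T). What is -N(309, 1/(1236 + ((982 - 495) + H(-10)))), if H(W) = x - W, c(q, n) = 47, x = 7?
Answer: -619441/1740 ≈ -356.00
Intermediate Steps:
H(W) = 7 - W
N(B, T) = 47 + B + T (N(B, T) = (B + T) + 47 = 47 + B + T)
-N(309, 1/(1236 + ((982 - 495) + H(-10)))) = -(47 + 309 + 1/(1236 + ((982 - 495) + (7 - 1*(-10))))) = -(47 + 309 + 1/(1236 + (487 + (7 + 10)))) = -(47 + 309 + 1/(1236 + (487 + 17))) = -(47 + 309 + 1/(1236 + 504)) = -(47 + 309 + 1/1740) = -1*619441/1740 = -619441/1740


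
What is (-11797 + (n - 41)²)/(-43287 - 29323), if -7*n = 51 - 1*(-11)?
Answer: 228126/1778945 ≈ 0.12824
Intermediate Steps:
n = -62/7 (n = -(51 - 1*(-11))/7 = -(51 + 11)/7 = -⅐*62 = -62/7 ≈ -8.8571)
(-11797 + (n - 41)²)/(-43287 - 29323) = (-11797 + (-62/7 - 41)²)/(-43287 - 29323) = (-11797 + (-349/7)²)/(-72610) = (-11797 + 121801/49)*(-1/72610) = -456252/49*(-1/72610) = 228126/1778945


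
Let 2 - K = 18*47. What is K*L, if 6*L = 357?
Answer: -50218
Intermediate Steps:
L = 119/2 (L = (⅙)*357 = 119/2 ≈ 59.500)
K = -844 (K = 2 - 18*47 = 2 - 1*846 = 2 - 846 = -844)
K*L = -844*119/2 = -50218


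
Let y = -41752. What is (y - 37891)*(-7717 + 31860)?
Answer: -1922820949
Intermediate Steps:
(y - 37891)*(-7717 + 31860) = (-41752 - 37891)*(-7717 + 31860) = -79643*24143 = -1922820949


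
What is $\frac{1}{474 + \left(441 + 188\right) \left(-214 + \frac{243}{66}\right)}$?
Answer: $- \frac{22}{2899955} \approx -7.5863 \cdot 10^{-6}$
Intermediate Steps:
$\frac{1}{474 + \left(441 + 188\right) \left(-214 + \frac{243}{66}\right)} = \frac{1}{474 + 629 \left(-214 + 243 \cdot \frac{1}{66}\right)} = \frac{1}{474 + 629 \left(-214 + \frac{81}{22}\right)} = \frac{1}{474 + 629 \left(- \frac{4627}{22}\right)} = \frac{1}{474 - \frac{2910383}{22}} = \frac{1}{- \frac{2899955}{22}} = - \frac{22}{2899955}$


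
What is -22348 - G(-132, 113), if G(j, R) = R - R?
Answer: -22348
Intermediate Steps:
G(j, R) = 0
-22348 - G(-132, 113) = -22348 - 1*0 = -22348 + 0 = -22348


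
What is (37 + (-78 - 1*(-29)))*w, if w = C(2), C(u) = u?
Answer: -24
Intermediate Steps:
w = 2
(37 + (-78 - 1*(-29)))*w = (37 + (-78 - 1*(-29)))*2 = (37 + (-78 + 29))*2 = (37 - 49)*2 = -12*2 = -24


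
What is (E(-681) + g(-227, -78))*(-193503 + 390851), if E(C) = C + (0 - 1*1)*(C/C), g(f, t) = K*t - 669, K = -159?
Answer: 2180892748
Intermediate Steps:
g(f, t) = -669 - 159*t (g(f, t) = -159*t - 669 = -669 - 159*t)
E(C) = -1 + C (E(C) = C + (0 - 1)*1 = C - 1*1 = C - 1 = -1 + C)
(E(-681) + g(-227, -78))*(-193503 + 390851) = ((-1 - 681) + (-669 - 159*(-78)))*(-193503 + 390851) = (-682 + (-669 + 12402))*197348 = (-682 + 11733)*197348 = 11051*197348 = 2180892748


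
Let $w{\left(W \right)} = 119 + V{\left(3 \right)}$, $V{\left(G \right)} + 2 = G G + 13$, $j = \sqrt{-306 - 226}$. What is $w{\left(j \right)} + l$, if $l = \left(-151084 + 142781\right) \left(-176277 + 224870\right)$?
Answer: $-403467540$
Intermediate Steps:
$j = 2 i \sqrt{133}$ ($j = \sqrt{-532} = 2 i \sqrt{133} \approx 23.065 i$)
$V{\left(G \right)} = 11 + G^{2}$ ($V{\left(G \right)} = -2 + \left(G G + 13\right) = -2 + \left(G^{2} + 13\right) = -2 + \left(13 + G^{2}\right) = 11 + G^{2}$)
$w{\left(W \right)} = 139$ ($w{\left(W \right)} = 119 + \left(11 + 3^{2}\right) = 119 + \left(11 + 9\right) = 119 + 20 = 139$)
$l = -403467679$ ($l = \left(-8303\right) 48593 = -403467679$)
$w{\left(j \right)} + l = 139 - 403467679 = -403467540$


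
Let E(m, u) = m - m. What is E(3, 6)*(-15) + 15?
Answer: 15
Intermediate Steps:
E(m, u) = 0
E(3, 6)*(-15) + 15 = 0*(-15) + 15 = 0 + 15 = 15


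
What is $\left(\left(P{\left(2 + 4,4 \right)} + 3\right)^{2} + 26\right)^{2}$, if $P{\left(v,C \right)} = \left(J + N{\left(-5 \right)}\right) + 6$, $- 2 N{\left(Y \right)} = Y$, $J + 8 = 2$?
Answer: $\frac{50625}{16} \approx 3164.1$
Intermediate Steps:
$J = -6$ ($J = -8 + 2 = -6$)
$N{\left(Y \right)} = - \frac{Y}{2}$
$P{\left(v,C \right)} = \frac{5}{2}$ ($P{\left(v,C \right)} = \left(-6 - - \frac{5}{2}\right) + 6 = \left(-6 + \frac{5}{2}\right) + 6 = - \frac{7}{2} + 6 = \frac{5}{2}$)
$\left(\left(P{\left(2 + 4,4 \right)} + 3\right)^{2} + 26\right)^{2} = \left(\left(\frac{5}{2} + 3\right)^{2} + 26\right)^{2} = \left(\left(\frac{11}{2}\right)^{2} + 26\right)^{2} = \left(\frac{121}{4} + 26\right)^{2} = \left(\frac{225}{4}\right)^{2} = \frac{50625}{16}$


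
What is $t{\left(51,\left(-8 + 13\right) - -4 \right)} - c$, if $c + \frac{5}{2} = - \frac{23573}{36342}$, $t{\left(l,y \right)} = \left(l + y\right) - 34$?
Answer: $\frac{529660}{18171} \approx 29.149$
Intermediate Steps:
$t{\left(l,y \right)} = -34 + l + y$
$c = - \frac{57214}{18171}$ ($c = - \frac{5}{2} - \frac{23573}{36342} = - \frac{57214}{18171} \approx -3.1486$)
$t{\left(51,\left(-8 + 13\right) - -4 \right)} - c = \left(-34 + 51 + \left(\left(-8 + 13\right) - -4\right)\right) - - \frac{57214}{18171} = \left(-34 + 51 + \left(5 + 4\right)\right) + \frac{57214}{18171} = \left(-34 + 51 + 9\right) + \frac{57214}{18171} = 26 + \frac{57214}{18171} = \frac{529660}{18171}$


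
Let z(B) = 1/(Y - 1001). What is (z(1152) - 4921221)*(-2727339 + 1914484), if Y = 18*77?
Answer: 308018410225964/77 ≈ 4.0002e+12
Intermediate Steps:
Y = 1386
z(B) = 1/385 (z(B) = 1/(1386 - 1001) = 1/385)
(z(1152) - 4921221)*(-2727339 + 1914484) = (1/385 - 4921221)*(-2727339 + 1914484) = -1894670084/385*(-812855) = 308018410225964/77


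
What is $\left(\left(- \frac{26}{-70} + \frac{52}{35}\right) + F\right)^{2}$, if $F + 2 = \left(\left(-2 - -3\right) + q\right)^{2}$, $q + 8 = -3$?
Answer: $\frac{488601}{49} \approx 9971.5$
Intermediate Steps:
$q = -11$ ($q = -8 - 3 = -11$)
$F = 98$ ($F = -2 + \left(\left(-2 - -3\right) - 11\right)^{2} = -2 + \left(\left(-2 + 3\right) - 11\right)^{2} = -2 + \left(1 - 11\right)^{2} = -2 + \left(-10\right)^{2} = -2 + 100 = 98$)
$\left(\left(- \frac{26}{-70} + \frac{52}{35}\right) + F\right)^{2} = \left(\left(- \frac{26}{-70} + \frac{52}{35}\right) + 98\right)^{2} = \left(\left(\left(-26\right) \left(- \frac{1}{70}\right) + 52 \cdot \frac{1}{35}\right) + 98\right)^{2} = \left(\left(\frac{13}{35} + \frac{52}{35}\right) + 98\right)^{2} = \left(\frac{13}{7} + 98\right)^{2} = \left(\frac{699}{7}\right)^{2} = \frac{488601}{49}$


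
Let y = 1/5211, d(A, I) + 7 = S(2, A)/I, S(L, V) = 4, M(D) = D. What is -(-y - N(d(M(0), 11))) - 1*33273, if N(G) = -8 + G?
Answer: -1908080593/57321 ≈ -33288.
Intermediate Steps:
d(A, I) = -7 + 4/I
y = 1/5211 ≈ 0.00019190
-(-y - N(d(M(0), 11))) - 1*33273 = -(-1*1/5211 - (-8 + (-7 + 4/11))) - 1*33273 = -(-1/5211 - (-8 + (-7 + 4*(1/11)))) - 33273 = -(-1/5211 - (-8 + (-7 + 4/11))) - 33273 = -(-1/5211 - (-8 - 73/11)) - 33273 = -(-1/5211 - 1*(-161/11)) - 33273 = -(-1/5211 + 161/11) - 33273 = -1*838960/57321 - 33273 = -838960/57321 - 33273 = -1908080593/57321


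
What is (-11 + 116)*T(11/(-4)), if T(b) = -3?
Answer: -315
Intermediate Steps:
(-11 + 116)*T(11/(-4)) = (-11 + 116)*(-3) = 105*(-3) = -315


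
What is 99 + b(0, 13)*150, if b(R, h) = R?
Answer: 99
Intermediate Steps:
99 + b(0, 13)*150 = 99 + 0*150 = 99 + 0 = 99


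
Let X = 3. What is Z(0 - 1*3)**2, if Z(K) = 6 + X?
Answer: 81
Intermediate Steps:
Z(K) = 9 (Z(K) = 6 + 3 = 9)
Z(0 - 1*3)**2 = 9**2 = 81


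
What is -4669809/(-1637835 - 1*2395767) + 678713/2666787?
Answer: 1687893783101/1195195264086 ≈ 1.4122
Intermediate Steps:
-4669809/(-1637835 - 1*2395767) + 678713/2666787 = -4669809/(-1637835 - 2395767) + 678713*(1/2666787) = -4669809/(-4033602) + 678713/2666787 = -4669809*(-1/4033602) + 678713/2666787 = 1556603/1344534 + 678713/2666787 = 1687893783101/1195195264086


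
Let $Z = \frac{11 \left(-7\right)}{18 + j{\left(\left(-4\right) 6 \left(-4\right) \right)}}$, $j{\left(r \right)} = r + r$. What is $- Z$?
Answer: $\frac{11}{30} \approx 0.36667$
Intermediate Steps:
$j{\left(r \right)} = 2 r$
$Z = - \frac{11}{30}$ ($Z = \frac{11 \left(-7\right)}{18 + 2 \left(-4\right) 6 \left(-4\right)} = - \frac{77}{18 + 2 \left(\left(-24\right) \left(-4\right)\right)} = - \frac{77}{18 + 2 \cdot 96} = - \frac{77}{18 + 192} = - \frac{77}{210} = \left(-77\right) \frac{1}{210} = - \frac{11}{30} \approx -0.36667$)
$- Z = \left(-1\right) \left(- \frac{11}{30}\right) = \frac{11}{30}$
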